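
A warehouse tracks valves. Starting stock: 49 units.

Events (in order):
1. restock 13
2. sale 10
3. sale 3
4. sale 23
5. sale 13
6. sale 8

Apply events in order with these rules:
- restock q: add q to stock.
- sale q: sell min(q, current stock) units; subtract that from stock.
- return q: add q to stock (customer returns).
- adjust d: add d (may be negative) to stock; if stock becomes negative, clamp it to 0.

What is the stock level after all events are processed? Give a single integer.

Answer: 5

Derivation:
Processing events:
Start: stock = 49
  Event 1 (restock 13): 49 + 13 = 62
  Event 2 (sale 10): sell min(10,62)=10. stock: 62 - 10 = 52. total_sold = 10
  Event 3 (sale 3): sell min(3,52)=3. stock: 52 - 3 = 49. total_sold = 13
  Event 4 (sale 23): sell min(23,49)=23. stock: 49 - 23 = 26. total_sold = 36
  Event 5 (sale 13): sell min(13,26)=13. stock: 26 - 13 = 13. total_sold = 49
  Event 6 (sale 8): sell min(8,13)=8. stock: 13 - 8 = 5. total_sold = 57
Final: stock = 5, total_sold = 57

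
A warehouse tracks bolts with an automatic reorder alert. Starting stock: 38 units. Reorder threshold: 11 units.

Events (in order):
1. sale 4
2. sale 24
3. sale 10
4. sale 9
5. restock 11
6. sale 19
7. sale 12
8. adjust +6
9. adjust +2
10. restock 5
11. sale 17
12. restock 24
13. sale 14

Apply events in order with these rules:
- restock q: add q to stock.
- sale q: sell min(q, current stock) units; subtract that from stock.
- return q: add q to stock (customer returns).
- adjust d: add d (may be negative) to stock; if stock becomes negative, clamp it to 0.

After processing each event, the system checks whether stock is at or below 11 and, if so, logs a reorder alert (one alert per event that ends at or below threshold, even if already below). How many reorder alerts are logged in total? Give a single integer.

Processing events:
Start: stock = 38
  Event 1 (sale 4): sell min(4,38)=4. stock: 38 - 4 = 34. total_sold = 4
  Event 2 (sale 24): sell min(24,34)=24. stock: 34 - 24 = 10. total_sold = 28
  Event 3 (sale 10): sell min(10,10)=10. stock: 10 - 10 = 0. total_sold = 38
  Event 4 (sale 9): sell min(9,0)=0. stock: 0 - 0 = 0. total_sold = 38
  Event 5 (restock 11): 0 + 11 = 11
  Event 6 (sale 19): sell min(19,11)=11. stock: 11 - 11 = 0. total_sold = 49
  Event 7 (sale 12): sell min(12,0)=0. stock: 0 - 0 = 0. total_sold = 49
  Event 8 (adjust +6): 0 + 6 = 6
  Event 9 (adjust +2): 6 + 2 = 8
  Event 10 (restock 5): 8 + 5 = 13
  Event 11 (sale 17): sell min(17,13)=13. stock: 13 - 13 = 0. total_sold = 62
  Event 12 (restock 24): 0 + 24 = 24
  Event 13 (sale 14): sell min(14,24)=14. stock: 24 - 14 = 10. total_sold = 76
Final: stock = 10, total_sold = 76

Checking against threshold 11:
  After event 1: stock=34 > 11
  After event 2: stock=10 <= 11 -> ALERT
  After event 3: stock=0 <= 11 -> ALERT
  After event 4: stock=0 <= 11 -> ALERT
  After event 5: stock=11 <= 11 -> ALERT
  After event 6: stock=0 <= 11 -> ALERT
  After event 7: stock=0 <= 11 -> ALERT
  After event 8: stock=6 <= 11 -> ALERT
  After event 9: stock=8 <= 11 -> ALERT
  After event 10: stock=13 > 11
  After event 11: stock=0 <= 11 -> ALERT
  After event 12: stock=24 > 11
  After event 13: stock=10 <= 11 -> ALERT
Alert events: [2, 3, 4, 5, 6, 7, 8, 9, 11, 13]. Count = 10

Answer: 10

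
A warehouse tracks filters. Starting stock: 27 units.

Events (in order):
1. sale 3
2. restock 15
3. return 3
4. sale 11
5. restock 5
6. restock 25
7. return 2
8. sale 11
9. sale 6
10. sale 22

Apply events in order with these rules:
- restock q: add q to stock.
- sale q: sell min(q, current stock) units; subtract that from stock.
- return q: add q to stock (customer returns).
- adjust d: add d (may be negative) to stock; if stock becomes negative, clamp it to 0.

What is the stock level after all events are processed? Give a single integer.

Answer: 24

Derivation:
Processing events:
Start: stock = 27
  Event 1 (sale 3): sell min(3,27)=3. stock: 27 - 3 = 24. total_sold = 3
  Event 2 (restock 15): 24 + 15 = 39
  Event 3 (return 3): 39 + 3 = 42
  Event 4 (sale 11): sell min(11,42)=11. stock: 42 - 11 = 31. total_sold = 14
  Event 5 (restock 5): 31 + 5 = 36
  Event 6 (restock 25): 36 + 25 = 61
  Event 7 (return 2): 61 + 2 = 63
  Event 8 (sale 11): sell min(11,63)=11. stock: 63 - 11 = 52. total_sold = 25
  Event 9 (sale 6): sell min(6,52)=6. stock: 52 - 6 = 46. total_sold = 31
  Event 10 (sale 22): sell min(22,46)=22. stock: 46 - 22 = 24. total_sold = 53
Final: stock = 24, total_sold = 53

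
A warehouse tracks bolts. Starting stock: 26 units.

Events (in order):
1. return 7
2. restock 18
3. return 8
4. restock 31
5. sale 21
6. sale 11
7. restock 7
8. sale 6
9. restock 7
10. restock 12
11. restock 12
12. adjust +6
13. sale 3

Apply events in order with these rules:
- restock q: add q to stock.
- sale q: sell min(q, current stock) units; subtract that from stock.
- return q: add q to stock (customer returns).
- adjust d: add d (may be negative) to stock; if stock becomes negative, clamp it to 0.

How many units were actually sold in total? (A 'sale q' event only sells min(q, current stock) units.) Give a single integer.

Processing events:
Start: stock = 26
  Event 1 (return 7): 26 + 7 = 33
  Event 2 (restock 18): 33 + 18 = 51
  Event 3 (return 8): 51 + 8 = 59
  Event 4 (restock 31): 59 + 31 = 90
  Event 5 (sale 21): sell min(21,90)=21. stock: 90 - 21 = 69. total_sold = 21
  Event 6 (sale 11): sell min(11,69)=11. stock: 69 - 11 = 58. total_sold = 32
  Event 7 (restock 7): 58 + 7 = 65
  Event 8 (sale 6): sell min(6,65)=6. stock: 65 - 6 = 59. total_sold = 38
  Event 9 (restock 7): 59 + 7 = 66
  Event 10 (restock 12): 66 + 12 = 78
  Event 11 (restock 12): 78 + 12 = 90
  Event 12 (adjust +6): 90 + 6 = 96
  Event 13 (sale 3): sell min(3,96)=3. stock: 96 - 3 = 93. total_sold = 41
Final: stock = 93, total_sold = 41

Answer: 41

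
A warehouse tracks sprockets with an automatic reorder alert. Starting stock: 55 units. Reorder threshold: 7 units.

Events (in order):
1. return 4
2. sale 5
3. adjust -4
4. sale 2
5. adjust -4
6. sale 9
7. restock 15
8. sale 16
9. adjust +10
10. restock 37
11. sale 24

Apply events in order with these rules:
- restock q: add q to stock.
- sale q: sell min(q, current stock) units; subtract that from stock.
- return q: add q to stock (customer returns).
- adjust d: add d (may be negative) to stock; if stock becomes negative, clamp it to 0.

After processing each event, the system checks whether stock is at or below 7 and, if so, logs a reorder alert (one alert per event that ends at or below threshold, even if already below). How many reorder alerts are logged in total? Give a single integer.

Answer: 0

Derivation:
Processing events:
Start: stock = 55
  Event 1 (return 4): 55 + 4 = 59
  Event 2 (sale 5): sell min(5,59)=5. stock: 59 - 5 = 54. total_sold = 5
  Event 3 (adjust -4): 54 + -4 = 50
  Event 4 (sale 2): sell min(2,50)=2. stock: 50 - 2 = 48. total_sold = 7
  Event 5 (adjust -4): 48 + -4 = 44
  Event 6 (sale 9): sell min(9,44)=9. stock: 44 - 9 = 35. total_sold = 16
  Event 7 (restock 15): 35 + 15 = 50
  Event 8 (sale 16): sell min(16,50)=16. stock: 50 - 16 = 34. total_sold = 32
  Event 9 (adjust +10): 34 + 10 = 44
  Event 10 (restock 37): 44 + 37 = 81
  Event 11 (sale 24): sell min(24,81)=24. stock: 81 - 24 = 57. total_sold = 56
Final: stock = 57, total_sold = 56

Checking against threshold 7:
  After event 1: stock=59 > 7
  After event 2: stock=54 > 7
  After event 3: stock=50 > 7
  After event 4: stock=48 > 7
  After event 5: stock=44 > 7
  After event 6: stock=35 > 7
  After event 7: stock=50 > 7
  After event 8: stock=34 > 7
  After event 9: stock=44 > 7
  After event 10: stock=81 > 7
  After event 11: stock=57 > 7
Alert events: []. Count = 0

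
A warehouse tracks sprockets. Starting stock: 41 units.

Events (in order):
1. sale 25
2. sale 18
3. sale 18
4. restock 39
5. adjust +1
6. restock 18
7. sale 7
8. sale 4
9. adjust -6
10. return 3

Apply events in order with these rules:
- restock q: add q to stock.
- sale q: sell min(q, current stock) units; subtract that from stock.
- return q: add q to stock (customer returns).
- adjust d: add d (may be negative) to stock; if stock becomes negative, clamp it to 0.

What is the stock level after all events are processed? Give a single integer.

Processing events:
Start: stock = 41
  Event 1 (sale 25): sell min(25,41)=25. stock: 41 - 25 = 16. total_sold = 25
  Event 2 (sale 18): sell min(18,16)=16. stock: 16 - 16 = 0. total_sold = 41
  Event 3 (sale 18): sell min(18,0)=0. stock: 0 - 0 = 0. total_sold = 41
  Event 4 (restock 39): 0 + 39 = 39
  Event 5 (adjust +1): 39 + 1 = 40
  Event 6 (restock 18): 40 + 18 = 58
  Event 7 (sale 7): sell min(7,58)=7. stock: 58 - 7 = 51. total_sold = 48
  Event 8 (sale 4): sell min(4,51)=4. stock: 51 - 4 = 47. total_sold = 52
  Event 9 (adjust -6): 47 + -6 = 41
  Event 10 (return 3): 41 + 3 = 44
Final: stock = 44, total_sold = 52

Answer: 44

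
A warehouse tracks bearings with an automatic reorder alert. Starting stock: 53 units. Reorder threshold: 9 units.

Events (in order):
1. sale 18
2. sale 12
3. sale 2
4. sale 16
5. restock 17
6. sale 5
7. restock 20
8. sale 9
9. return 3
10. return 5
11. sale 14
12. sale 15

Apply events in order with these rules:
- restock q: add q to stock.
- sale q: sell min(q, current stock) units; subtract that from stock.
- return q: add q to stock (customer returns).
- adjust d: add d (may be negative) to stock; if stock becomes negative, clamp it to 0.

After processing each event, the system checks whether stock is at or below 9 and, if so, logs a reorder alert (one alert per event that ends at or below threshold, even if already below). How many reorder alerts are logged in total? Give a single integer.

Processing events:
Start: stock = 53
  Event 1 (sale 18): sell min(18,53)=18. stock: 53 - 18 = 35. total_sold = 18
  Event 2 (sale 12): sell min(12,35)=12. stock: 35 - 12 = 23. total_sold = 30
  Event 3 (sale 2): sell min(2,23)=2. stock: 23 - 2 = 21. total_sold = 32
  Event 4 (sale 16): sell min(16,21)=16. stock: 21 - 16 = 5. total_sold = 48
  Event 5 (restock 17): 5 + 17 = 22
  Event 6 (sale 5): sell min(5,22)=5. stock: 22 - 5 = 17. total_sold = 53
  Event 7 (restock 20): 17 + 20 = 37
  Event 8 (sale 9): sell min(9,37)=9. stock: 37 - 9 = 28. total_sold = 62
  Event 9 (return 3): 28 + 3 = 31
  Event 10 (return 5): 31 + 5 = 36
  Event 11 (sale 14): sell min(14,36)=14. stock: 36 - 14 = 22. total_sold = 76
  Event 12 (sale 15): sell min(15,22)=15. stock: 22 - 15 = 7. total_sold = 91
Final: stock = 7, total_sold = 91

Checking against threshold 9:
  After event 1: stock=35 > 9
  After event 2: stock=23 > 9
  After event 3: stock=21 > 9
  After event 4: stock=5 <= 9 -> ALERT
  After event 5: stock=22 > 9
  After event 6: stock=17 > 9
  After event 7: stock=37 > 9
  After event 8: stock=28 > 9
  After event 9: stock=31 > 9
  After event 10: stock=36 > 9
  After event 11: stock=22 > 9
  After event 12: stock=7 <= 9 -> ALERT
Alert events: [4, 12]. Count = 2

Answer: 2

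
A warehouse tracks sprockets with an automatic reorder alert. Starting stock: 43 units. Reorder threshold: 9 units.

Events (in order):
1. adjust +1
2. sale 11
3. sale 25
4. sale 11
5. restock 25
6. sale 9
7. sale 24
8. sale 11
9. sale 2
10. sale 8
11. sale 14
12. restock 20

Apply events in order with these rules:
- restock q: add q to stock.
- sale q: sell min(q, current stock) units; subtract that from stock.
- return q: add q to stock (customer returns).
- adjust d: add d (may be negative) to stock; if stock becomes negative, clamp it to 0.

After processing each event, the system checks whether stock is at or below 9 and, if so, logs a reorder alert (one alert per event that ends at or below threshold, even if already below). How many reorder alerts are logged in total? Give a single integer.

Answer: 7

Derivation:
Processing events:
Start: stock = 43
  Event 1 (adjust +1): 43 + 1 = 44
  Event 2 (sale 11): sell min(11,44)=11. stock: 44 - 11 = 33. total_sold = 11
  Event 3 (sale 25): sell min(25,33)=25. stock: 33 - 25 = 8. total_sold = 36
  Event 4 (sale 11): sell min(11,8)=8. stock: 8 - 8 = 0. total_sold = 44
  Event 5 (restock 25): 0 + 25 = 25
  Event 6 (sale 9): sell min(9,25)=9. stock: 25 - 9 = 16. total_sold = 53
  Event 7 (sale 24): sell min(24,16)=16. stock: 16 - 16 = 0. total_sold = 69
  Event 8 (sale 11): sell min(11,0)=0. stock: 0 - 0 = 0. total_sold = 69
  Event 9 (sale 2): sell min(2,0)=0. stock: 0 - 0 = 0. total_sold = 69
  Event 10 (sale 8): sell min(8,0)=0. stock: 0 - 0 = 0. total_sold = 69
  Event 11 (sale 14): sell min(14,0)=0. stock: 0 - 0 = 0. total_sold = 69
  Event 12 (restock 20): 0 + 20 = 20
Final: stock = 20, total_sold = 69

Checking against threshold 9:
  After event 1: stock=44 > 9
  After event 2: stock=33 > 9
  After event 3: stock=8 <= 9 -> ALERT
  After event 4: stock=0 <= 9 -> ALERT
  After event 5: stock=25 > 9
  After event 6: stock=16 > 9
  After event 7: stock=0 <= 9 -> ALERT
  After event 8: stock=0 <= 9 -> ALERT
  After event 9: stock=0 <= 9 -> ALERT
  After event 10: stock=0 <= 9 -> ALERT
  After event 11: stock=0 <= 9 -> ALERT
  After event 12: stock=20 > 9
Alert events: [3, 4, 7, 8, 9, 10, 11]. Count = 7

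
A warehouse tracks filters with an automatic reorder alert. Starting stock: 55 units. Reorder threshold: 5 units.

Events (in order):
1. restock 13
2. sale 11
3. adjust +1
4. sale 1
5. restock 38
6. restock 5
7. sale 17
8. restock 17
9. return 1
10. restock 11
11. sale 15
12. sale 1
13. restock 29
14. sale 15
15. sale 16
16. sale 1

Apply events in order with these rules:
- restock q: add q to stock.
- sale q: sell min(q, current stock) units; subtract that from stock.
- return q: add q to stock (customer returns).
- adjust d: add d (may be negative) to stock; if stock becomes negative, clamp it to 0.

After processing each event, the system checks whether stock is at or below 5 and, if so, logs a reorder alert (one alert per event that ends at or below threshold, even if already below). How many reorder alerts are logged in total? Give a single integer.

Answer: 0

Derivation:
Processing events:
Start: stock = 55
  Event 1 (restock 13): 55 + 13 = 68
  Event 2 (sale 11): sell min(11,68)=11. stock: 68 - 11 = 57. total_sold = 11
  Event 3 (adjust +1): 57 + 1 = 58
  Event 4 (sale 1): sell min(1,58)=1. stock: 58 - 1 = 57. total_sold = 12
  Event 5 (restock 38): 57 + 38 = 95
  Event 6 (restock 5): 95 + 5 = 100
  Event 7 (sale 17): sell min(17,100)=17. stock: 100 - 17 = 83. total_sold = 29
  Event 8 (restock 17): 83 + 17 = 100
  Event 9 (return 1): 100 + 1 = 101
  Event 10 (restock 11): 101 + 11 = 112
  Event 11 (sale 15): sell min(15,112)=15. stock: 112 - 15 = 97. total_sold = 44
  Event 12 (sale 1): sell min(1,97)=1. stock: 97 - 1 = 96. total_sold = 45
  Event 13 (restock 29): 96 + 29 = 125
  Event 14 (sale 15): sell min(15,125)=15. stock: 125 - 15 = 110. total_sold = 60
  Event 15 (sale 16): sell min(16,110)=16. stock: 110 - 16 = 94. total_sold = 76
  Event 16 (sale 1): sell min(1,94)=1. stock: 94 - 1 = 93. total_sold = 77
Final: stock = 93, total_sold = 77

Checking against threshold 5:
  After event 1: stock=68 > 5
  After event 2: stock=57 > 5
  After event 3: stock=58 > 5
  After event 4: stock=57 > 5
  After event 5: stock=95 > 5
  After event 6: stock=100 > 5
  After event 7: stock=83 > 5
  After event 8: stock=100 > 5
  After event 9: stock=101 > 5
  After event 10: stock=112 > 5
  After event 11: stock=97 > 5
  After event 12: stock=96 > 5
  After event 13: stock=125 > 5
  After event 14: stock=110 > 5
  After event 15: stock=94 > 5
  After event 16: stock=93 > 5
Alert events: []. Count = 0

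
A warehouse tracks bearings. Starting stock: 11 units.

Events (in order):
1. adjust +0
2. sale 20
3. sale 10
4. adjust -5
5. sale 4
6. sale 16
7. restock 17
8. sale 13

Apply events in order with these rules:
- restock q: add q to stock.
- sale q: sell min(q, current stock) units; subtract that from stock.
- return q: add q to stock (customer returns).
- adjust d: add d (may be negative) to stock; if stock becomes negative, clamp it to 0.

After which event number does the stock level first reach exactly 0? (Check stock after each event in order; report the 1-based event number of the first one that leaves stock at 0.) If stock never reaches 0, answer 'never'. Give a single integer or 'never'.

Processing events:
Start: stock = 11
  Event 1 (adjust +0): 11 + 0 = 11
  Event 2 (sale 20): sell min(20,11)=11. stock: 11 - 11 = 0. total_sold = 11
  Event 3 (sale 10): sell min(10,0)=0. stock: 0 - 0 = 0. total_sold = 11
  Event 4 (adjust -5): 0 + -5 = 0 (clamped to 0)
  Event 5 (sale 4): sell min(4,0)=0. stock: 0 - 0 = 0. total_sold = 11
  Event 6 (sale 16): sell min(16,0)=0. stock: 0 - 0 = 0. total_sold = 11
  Event 7 (restock 17): 0 + 17 = 17
  Event 8 (sale 13): sell min(13,17)=13. stock: 17 - 13 = 4. total_sold = 24
Final: stock = 4, total_sold = 24

First zero at event 2.

Answer: 2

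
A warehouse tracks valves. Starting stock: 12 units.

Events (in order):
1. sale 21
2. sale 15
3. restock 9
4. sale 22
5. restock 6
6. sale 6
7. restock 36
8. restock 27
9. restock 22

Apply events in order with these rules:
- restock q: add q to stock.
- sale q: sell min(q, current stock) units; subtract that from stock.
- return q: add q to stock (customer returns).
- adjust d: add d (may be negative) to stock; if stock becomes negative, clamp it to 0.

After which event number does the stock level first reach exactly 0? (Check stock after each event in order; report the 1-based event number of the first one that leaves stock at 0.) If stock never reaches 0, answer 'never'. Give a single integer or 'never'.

Answer: 1

Derivation:
Processing events:
Start: stock = 12
  Event 1 (sale 21): sell min(21,12)=12. stock: 12 - 12 = 0. total_sold = 12
  Event 2 (sale 15): sell min(15,0)=0. stock: 0 - 0 = 0. total_sold = 12
  Event 3 (restock 9): 0 + 9 = 9
  Event 4 (sale 22): sell min(22,9)=9. stock: 9 - 9 = 0. total_sold = 21
  Event 5 (restock 6): 0 + 6 = 6
  Event 6 (sale 6): sell min(6,6)=6. stock: 6 - 6 = 0. total_sold = 27
  Event 7 (restock 36): 0 + 36 = 36
  Event 8 (restock 27): 36 + 27 = 63
  Event 9 (restock 22): 63 + 22 = 85
Final: stock = 85, total_sold = 27

First zero at event 1.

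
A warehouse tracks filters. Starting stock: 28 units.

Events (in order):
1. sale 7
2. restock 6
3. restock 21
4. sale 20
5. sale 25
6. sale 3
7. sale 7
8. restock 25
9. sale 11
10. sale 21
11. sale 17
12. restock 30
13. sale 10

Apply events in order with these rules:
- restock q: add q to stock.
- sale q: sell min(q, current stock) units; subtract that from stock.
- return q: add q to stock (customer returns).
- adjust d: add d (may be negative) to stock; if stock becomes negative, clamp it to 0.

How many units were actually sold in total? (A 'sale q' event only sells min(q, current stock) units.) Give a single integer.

Answer: 90

Derivation:
Processing events:
Start: stock = 28
  Event 1 (sale 7): sell min(7,28)=7. stock: 28 - 7 = 21. total_sold = 7
  Event 2 (restock 6): 21 + 6 = 27
  Event 3 (restock 21): 27 + 21 = 48
  Event 4 (sale 20): sell min(20,48)=20. stock: 48 - 20 = 28. total_sold = 27
  Event 5 (sale 25): sell min(25,28)=25. stock: 28 - 25 = 3. total_sold = 52
  Event 6 (sale 3): sell min(3,3)=3. stock: 3 - 3 = 0. total_sold = 55
  Event 7 (sale 7): sell min(7,0)=0. stock: 0 - 0 = 0. total_sold = 55
  Event 8 (restock 25): 0 + 25 = 25
  Event 9 (sale 11): sell min(11,25)=11. stock: 25 - 11 = 14. total_sold = 66
  Event 10 (sale 21): sell min(21,14)=14. stock: 14 - 14 = 0. total_sold = 80
  Event 11 (sale 17): sell min(17,0)=0. stock: 0 - 0 = 0. total_sold = 80
  Event 12 (restock 30): 0 + 30 = 30
  Event 13 (sale 10): sell min(10,30)=10. stock: 30 - 10 = 20. total_sold = 90
Final: stock = 20, total_sold = 90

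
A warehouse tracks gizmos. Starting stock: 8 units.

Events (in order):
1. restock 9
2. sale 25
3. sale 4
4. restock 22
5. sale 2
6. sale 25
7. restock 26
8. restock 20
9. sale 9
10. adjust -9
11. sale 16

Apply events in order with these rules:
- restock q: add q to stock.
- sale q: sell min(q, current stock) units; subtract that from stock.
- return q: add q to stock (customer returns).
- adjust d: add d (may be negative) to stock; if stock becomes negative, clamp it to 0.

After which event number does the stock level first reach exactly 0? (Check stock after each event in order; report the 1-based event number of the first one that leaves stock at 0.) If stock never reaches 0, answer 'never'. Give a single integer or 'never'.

Processing events:
Start: stock = 8
  Event 1 (restock 9): 8 + 9 = 17
  Event 2 (sale 25): sell min(25,17)=17. stock: 17 - 17 = 0. total_sold = 17
  Event 3 (sale 4): sell min(4,0)=0. stock: 0 - 0 = 0. total_sold = 17
  Event 4 (restock 22): 0 + 22 = 22
  Event 5 (sale 2): sell min(2,22)=2. stock: 22 - 2 = 20. total_sold = 19
  Event 6 (sale 25): sell min(25,20)=20. stock: 20 - 20 = 0. total_sold = 39
  Event 7 (restock 26): 0 + 26 = 26
  Event 8 (restock 20): 26 + 20 = 46
  Event 9 (sale 9): sell min(9,46)=9. stock: 46 - 9 = 37. total_sold = 48
  Event 10 (adjust -9): 37 + -9 = 28
  Event 11 (sale 16): sell min(16,28)=16. stock: 28 - 16 = 12. total_sold = 64
Final: stock = 12, total_sold = 64

First zero at event 2.

Answer: 2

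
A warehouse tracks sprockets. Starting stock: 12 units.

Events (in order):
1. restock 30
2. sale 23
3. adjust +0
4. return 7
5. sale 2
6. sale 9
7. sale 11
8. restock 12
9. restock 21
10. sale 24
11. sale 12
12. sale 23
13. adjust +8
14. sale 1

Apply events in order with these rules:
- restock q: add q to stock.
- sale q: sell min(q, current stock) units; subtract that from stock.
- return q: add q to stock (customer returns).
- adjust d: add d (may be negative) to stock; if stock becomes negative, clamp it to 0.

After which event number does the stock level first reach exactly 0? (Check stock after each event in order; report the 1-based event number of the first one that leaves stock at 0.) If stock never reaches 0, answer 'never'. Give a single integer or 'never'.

Processing events:
Start: stock = 12
  Event 1 (restock 30): 12 + 30 = 42
  Event 2 (sale 23): sell min(23,42)=23. stock: 42 - 23 = 19. total_sold = 23
  Event 3 (adjust +0): 19 + 0 = 19
  Event 4 (return 7): 19 + 7 = 26
  Event 5 (sale 2): sell min(2,26)=2. stock: 26 - 2 = 24. total_sold = 25
  Event 6 (sale 9): sell min(9,24)=9. stock: 24 - 9 = 15. total_sold = 34
  Event 7 (sale 11): sell min(11,15)=11. stock: 15 - 11 = 4. total_sold = 45
  Event 8 (restock 12): 4 + 12 = 16
  Event 9 (restock 21): 16 + 21 = 37
  Event 10 (sale 24): sell min(24,37)=24. stock: 37 - 24 = 13. total_sold = 69
  Event 11 (sale 12): sell min(12,13)=12. stock: 13 - 12 = 1. total_sold = 81
  Event 12 (sale 23): sell min(23,1)=1. stock: 1 - 1 = 0. total_sold = 82
  Event 13 (adjust +8): 0 + 8 = 8
  Event 14 (sale 1): sell min(1,8)=1. stock: 8 - 1 = 7. total_sold = 83
Final: stock = 7, total_sold = 83

First zero at event 12.

Answer: 12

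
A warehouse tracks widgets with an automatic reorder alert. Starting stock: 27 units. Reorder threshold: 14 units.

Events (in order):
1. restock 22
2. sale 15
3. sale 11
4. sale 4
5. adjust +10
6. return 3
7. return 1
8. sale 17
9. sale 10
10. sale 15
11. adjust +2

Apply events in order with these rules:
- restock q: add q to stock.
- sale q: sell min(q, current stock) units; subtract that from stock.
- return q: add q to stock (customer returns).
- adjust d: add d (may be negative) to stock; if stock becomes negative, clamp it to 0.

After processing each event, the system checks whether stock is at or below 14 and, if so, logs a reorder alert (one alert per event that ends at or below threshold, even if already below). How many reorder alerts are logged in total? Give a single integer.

Answer: 3

Derivation:
Processing events:
Start: stock = 27
  Event 1 (restock 22): 27 + 22 = 49
  Event 2 (sale 15): sell min(15,49)=15. stock: 49 - 15 = 34. total_sold = 15
  Event 3 (sale 11): sell min(11,34)=11. stock: 34 - 11 = 23. total_sold = 26
  Event 4 (sale 4): sell min(4,23)=4. stock: 23 - 4 = 19. total_sold = 30
  Event 5 (adjust +10): 19 + 10 = 29
  Event 6 (return 3): 29 + 3 = 32
  Event 7 (return 1): 32 + 1 = 33
  Event 8 (sale 17): sell min(17,33)=17. stock: 33 - 17 = 16. total_sold = 47
  Event 9 (sale 10): sell min(10,16)=10. stock: 16 - 10 = 6. total_sold = 57
  Event 10 (sale 15): sell min(15,6)=6. stock: 6 - 6 = 0. total_sold = 63
  Event 11 (adjust +2): 0 + 2 = 2
Final: stock = 2, total_sold = 63

Checking against threshold 14:
  After event 1: stock=49 > 14
  After event 2: stock=34 > 14
  After event 3: stock=23 > 14
  After event 4: stock=19 > 14
  After event 5: stock=29 > 14
  After event 6: stock=32 > 14
  After event 7: stock=33 > 14
  After event 8: stock=16 > 14
  After event 9: stock=6 <= 14 -> ALERT
  After event 10: stock=0 <= 14 -> ALERT
  After event 11: stock=2 <= 14 -> ALERT
Alert events: [9, 10, 11]. Count = 3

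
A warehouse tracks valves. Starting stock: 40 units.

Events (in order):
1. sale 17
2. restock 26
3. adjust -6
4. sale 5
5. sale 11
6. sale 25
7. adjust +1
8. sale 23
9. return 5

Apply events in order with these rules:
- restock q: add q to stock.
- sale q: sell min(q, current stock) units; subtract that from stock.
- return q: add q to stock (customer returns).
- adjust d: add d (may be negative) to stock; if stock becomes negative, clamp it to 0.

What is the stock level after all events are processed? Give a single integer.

Answer: 5

Derivation:
Processing events:
Start: stock = 40
  Event 1 (sale 17): sell min(17,40)=17. stock: 40 - 17 = 23. total_sold = 17
  Event 2 (restock 26): 23 + 26 = 49
  Event 3 (adjust -6): 49 + -6 = 43
  Event 4 (sale 5): sell min(5,43)=5. stock: 43 - 5 = 38. total_sold = 22
  Event 5 (sale 11): sell min(11,38)=11. stock: 38 - 11 = 27. total_sold = 33
  Event 6 (sale 25): sell min(25,27)=25. stock: 27 - 25 = 2. total_sold = 58
  Event 7 (adjust +1): 2 + 1 = 3
  Event 8 (sale 23): sell min(23,3)=3. stock: 3 - 3 = 0. total_sold = 61
  Event 9 (return 5): 0 + 5 = 5
Final: stock = 5, total_sold = 61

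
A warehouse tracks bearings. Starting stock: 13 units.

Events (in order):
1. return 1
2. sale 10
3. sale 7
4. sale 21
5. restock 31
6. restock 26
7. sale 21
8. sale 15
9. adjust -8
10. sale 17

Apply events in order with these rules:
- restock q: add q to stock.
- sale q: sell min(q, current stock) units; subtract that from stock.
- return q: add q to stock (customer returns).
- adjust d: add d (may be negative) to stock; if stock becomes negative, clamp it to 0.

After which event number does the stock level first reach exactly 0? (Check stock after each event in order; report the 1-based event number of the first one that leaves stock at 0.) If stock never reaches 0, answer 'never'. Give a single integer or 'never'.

Processing events:
Start: stock = 13
  Event 1 (return 1): 13 + 1 = 14
  Event 2 (sale 10): sell min(10,14)=10. stock: 14 - 10 = 4. total_sold = 10
  Event 3 (sale 7): sell min(7,4)=4. stock: 4 - 4 = 0. total_sold = 14
  Event 4 (sale 21): sell min(21,0)=0. stock: 0 - 0 = 0. total_sold = 14
  Event 5 (restock 31): 0 + 31 = 31
  Event 6 (restock 26): 31 + 26 = 57
  Event 7 (sale 21): sell min(21,57)=21. stock: 57 - 21 = 36. total_sold = 35
  Event 8 (sale 15): sell min(15,36)=15. stock: 36 - 15 = 21. total_sold = 50
  Event 9 (adjust -8): 21 + -8 = 13
  Event 10 (sale 17): sell min(17,13)=13. stock: 13 - 13 = 0. total_sold = 63
Final: stock = 0, total_sold = 63

First zero at event 3.

Answer: 3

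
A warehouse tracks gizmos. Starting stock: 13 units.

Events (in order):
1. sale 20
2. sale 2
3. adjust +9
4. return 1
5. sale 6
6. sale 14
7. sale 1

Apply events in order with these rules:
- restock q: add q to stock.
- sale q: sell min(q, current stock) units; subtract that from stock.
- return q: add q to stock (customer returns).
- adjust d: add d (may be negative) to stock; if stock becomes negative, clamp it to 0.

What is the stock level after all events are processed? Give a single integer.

Answer: 0

Derivation:
Processing events:
Start: stock = 13
  Event 1 (sale 20): sell min(20,13)=13. stock: 13 - 13 = 0. total_sold = 13
  Event 2 (sale 2): sell min(2,0)=0. stock: 0 - 0 = 0. total_sold = 13
  Event 3 (adjust +9): 0 + 9 = 9
  Event 4 (return 1): 9 + 1 = 10
  Event 5 (sale 6): sell min(6,10)=6. stock: 10 - 6 = 4. total_sold = 19
  Event 6 (sale 14): sell min(14,4)=4. stock: 4 - 4 = 0. total_sold = 23
  Event 7 (sale 1): sell min(1,0)=0. stock: 0 - 0 = 0. total_sold = 23
Final: stock = 0, total_sold = 23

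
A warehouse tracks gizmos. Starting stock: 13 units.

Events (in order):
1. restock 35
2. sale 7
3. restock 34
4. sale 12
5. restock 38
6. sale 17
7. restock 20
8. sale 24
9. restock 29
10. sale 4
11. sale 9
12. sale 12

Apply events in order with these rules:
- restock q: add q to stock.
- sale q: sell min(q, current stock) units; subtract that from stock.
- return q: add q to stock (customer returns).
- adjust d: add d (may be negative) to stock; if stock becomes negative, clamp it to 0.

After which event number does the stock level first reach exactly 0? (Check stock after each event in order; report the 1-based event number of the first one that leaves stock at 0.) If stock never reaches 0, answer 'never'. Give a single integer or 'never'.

Answer: never

Derivation:
Processing events:
Start: stock = 13
  Event 1 (restock 35): 13 + 35 = 48
  Event 2 (sale 7): sell min(7,48)=7. stock: 48 - 7 = 41. total_sold = 7
  Event 3 (restock 34): 41 + 34 = 75
  Event 4 (sale 12): sell min(12,75)=12. stock: 75 - 12 = 63. total_sold = 19
  Event 5 (restock 38): 63 + 38 = 101
  Event 6 (sale 17): sell min(17,101)=17. stock: 101 - 17 = 84. total_sold = 36
  Event 7 (restock 20): 84 + 20 = 104
  Event 8 (sale 24): sell min(24,104)=24. stock: 104 - 24 = 80. total_sold = 60
  Event 9 (restock 29): 80 + 29 = 109
  Event 10 (sale 4): sell min(4,109)=4. stock: 109 - 4 = 105. total_sold = 64
  Event 11 (sale 9): sell min(9,105)=9. stock: 105 - 9 = 96. total_sold = 73
  Event 12 (sale 12): sell min(12,96)=12. stock: 96 - 12 = 84. total_sold = 85
Final: stock = 84, total_sold = 85

Stock never reaches 0.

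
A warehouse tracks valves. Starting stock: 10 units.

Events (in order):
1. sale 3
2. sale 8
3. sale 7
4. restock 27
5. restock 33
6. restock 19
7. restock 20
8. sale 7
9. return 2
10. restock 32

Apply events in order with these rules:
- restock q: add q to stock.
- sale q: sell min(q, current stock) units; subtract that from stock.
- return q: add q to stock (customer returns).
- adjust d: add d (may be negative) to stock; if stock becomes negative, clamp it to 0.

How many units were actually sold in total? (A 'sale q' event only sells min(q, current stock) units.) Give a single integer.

Processing events:
Start: stock = 10
  Event 1 (sale 3): sell min(3,10)=3. stock: 10 - 3 = 7. total_sold = 3
  Event 2 (sale 8): sell min(8,7)=7. stock: 7 - 7 = 0. total_sold = 10
  Event 3 (sale 7): sell min(7,0)=0. stock: 0 - 0 = 0. total_sold = 10
  Event 4 (restock 27): 0 + 27 = 27
  Event 5 (restock 33): 27 + 33 = 60
  Event 6 (restock 19): 60 + 19 = 79
  Event 7 (restock 20): 79 + 20 = 99
  Event 8 (sale 7): sell min(7,99)=7. stock: 99 - 7 = 92. total_sold = 17
  Event 9 (return 2): 92 + 2 = 94
  Event 10 (restock 32): 94 + 32 = 126
Final: stock = 126, total_sold = 17

Answer: 17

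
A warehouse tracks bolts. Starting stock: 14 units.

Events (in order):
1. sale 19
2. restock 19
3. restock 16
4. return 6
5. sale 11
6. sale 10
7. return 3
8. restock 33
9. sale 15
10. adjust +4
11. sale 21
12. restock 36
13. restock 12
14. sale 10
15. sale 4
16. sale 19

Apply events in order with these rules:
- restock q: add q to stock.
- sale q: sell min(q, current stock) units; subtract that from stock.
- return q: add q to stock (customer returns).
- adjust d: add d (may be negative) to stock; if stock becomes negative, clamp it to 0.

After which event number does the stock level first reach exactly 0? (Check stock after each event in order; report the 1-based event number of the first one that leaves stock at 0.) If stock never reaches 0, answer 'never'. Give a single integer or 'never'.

Processing events:
Start: stock = 14
  Event 1 (sale 19): sell min(19,14)=14. stock: 14 - 14 = 0. total_sold = 14
  Event 2 (restock 19): 0 + 19 = 19
  Event 3 (restock 16): 19 + 16 = 35
  Event 4 (return 6): 35 + 6 = 41
  Event 5 (sale 11): sell min(11,41)=11. stock: 41 - 11 = 30. total_sold = 25
  Event 6 (sale 10): sell min(10,30)=10. stock: 30 - 10 = 20. total_sold = 35
  Event 7 (return 3): 20 + 3 = 23
  Event 8 (restock 33): 23 + 33 = 56
  Event 9 (sale 15): sell min(15,56)=15. stock: 56 - 15 = 41. total_sold = 50
  Event 10 (adjust +4): 41 + 4 = 45
  Event 11 (sale 21): sell min(21,45)=21. stock: 45 - 21 = 24. total_sold = 71
  Event 12 (restock 36): 24 + 36 = 60
  Event 13 (restock 12): 60 + 12 = 72
  Event 14 (sale 10): sell min(10,72)=10. stock: 72 - 10 = 62. total_sold = 81
  Event 15 (sale 4): sell min(4,62)=4. stock: 62 - 4 = 58. total_sold = 85
  Event 16 (sale 19): sell min(19,58)=19. stock: 58 - 19 = 39. total_sold = 104
Final: stock = 39, total_sold = 104

First zero at event 1.

Answer: 1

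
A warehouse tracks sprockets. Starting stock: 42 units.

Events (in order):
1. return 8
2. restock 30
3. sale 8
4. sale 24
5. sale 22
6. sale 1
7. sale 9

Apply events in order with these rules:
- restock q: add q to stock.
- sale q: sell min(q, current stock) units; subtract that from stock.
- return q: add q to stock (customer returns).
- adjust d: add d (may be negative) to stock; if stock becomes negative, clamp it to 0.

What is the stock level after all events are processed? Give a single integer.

Processing events:
Start: stock = 42
  Event 1 (return 8): 42 + 8 = 50
  Event 2 (restock 30): 50 + 30 = 80
  Event 3 (sale 8): sell min(8,80)=8. stock: 80 - 8 = 72. total_sold = 8
  Event 4 (sale 24): sell min(24,72)=24. stock: 72 - 24 = 48. total_sold = 32
  Event 5 (sale 22): sell min(22,48)=22. stock: 48 - 22 = 26. total_sold = 54
  Event 6 (sale 1): sell min(1,26)=1. stock: 26 - 1 = 25. total_sold = 55
  Event 7 (sale 9): sell min(9,25)=9. stock: 25 - 9 = 16. total_sold = 64
Final: stock = 16, total_sold = 64

Answer: 16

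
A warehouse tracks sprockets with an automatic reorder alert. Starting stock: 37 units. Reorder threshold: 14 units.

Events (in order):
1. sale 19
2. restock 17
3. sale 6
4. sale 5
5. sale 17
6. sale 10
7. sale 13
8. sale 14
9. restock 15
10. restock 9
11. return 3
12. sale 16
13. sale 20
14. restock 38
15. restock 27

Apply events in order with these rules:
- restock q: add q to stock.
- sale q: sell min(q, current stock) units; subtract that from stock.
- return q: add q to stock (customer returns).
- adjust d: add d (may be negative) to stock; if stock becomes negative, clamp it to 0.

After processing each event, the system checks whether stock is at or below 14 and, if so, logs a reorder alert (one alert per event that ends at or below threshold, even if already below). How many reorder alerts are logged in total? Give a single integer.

Processing events:
Start: stock = 37
  Event 1 (sale 19): sell min(19,37)=19. stock: 37 - 19 = 18. total_sold = 19
  Event 2 (restock 17): 18 + 17 = 35
  Event 3 (sale 6): sell min(6,35)=6. stock: 35 - 6 = 29. total_sold = 25
  Event 4 (sale 5): sell min(5,29)=5. stock: 29 - 5 = 24. total_sold = 30
  Event 5 (sale 17): sell min(17,24)=17. stock: 24 - 17 = 7. total_sold = 47
  Event 6 (sale 10): sell min(10,7)=7. stock: 7 - 7 = 0. total_sold = 54
  Event 7 (sale 13): sell min(13,0)=0. stock: 0 - 0 = 0. total_sold = 54
  Event 8 (sale 14): sell min(14,0)=0. stock: 0 - 0 = 0. total_sold = 54
  Event 9 (restock 15): 0 + 15 = 15
  Event 10 (restock 9): 15 + 9 = 24
  Event 11 (return 3): 24 + 3 = 27
  Event 12 (sale 16): sell min(16,27)=16. stock: 27 - 16 = 11. total_sold = 70
  Event 13 (sale 20): sell min(20,11)=11. stock: 11 - 11 = 0. total_sold = 81
  Event 14 (restock 38): 0 + 38 = 38
  Event 15 (restock 27): 38 + 27 = 65
Final: stock = 65, total_sold = 81

Checking against threshold 14:
  After event 1: stock=18 > 14
  After event 2: stock=35 > 14
  After event 3: stock=29 > 14
  After event 4: stock=24 > 14
  After event 5: stock=7 <= 14 -> ALERT
  After event 6: stock=0 <= 14 -> ALERT
  After event 7: stock=0 <= 14 -> ALERT
  After event 8: stock=0 <= 14 -> ALERT
  After event 9: stock=15 > 14
  After event 10: stock=24 > 14
  After event 11: stock=27 > 14
  After event 12: stock=11 <= 14 -> ALERT
  After event 13: stock=0 <= 14 -> ALERT
  After event 14: stock=38 > 14
  After event 15: stock=65 > 14
Alert events: [5, 6, 7, 8, 12, 13]. Count = 6

Answer: 6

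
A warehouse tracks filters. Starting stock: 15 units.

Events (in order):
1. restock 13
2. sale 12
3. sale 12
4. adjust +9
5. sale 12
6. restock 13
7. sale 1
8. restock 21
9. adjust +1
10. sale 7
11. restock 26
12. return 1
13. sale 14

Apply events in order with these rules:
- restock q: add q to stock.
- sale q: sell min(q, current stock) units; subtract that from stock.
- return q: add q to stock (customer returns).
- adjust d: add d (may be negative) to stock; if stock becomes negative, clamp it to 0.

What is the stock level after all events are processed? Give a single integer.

Processing events:
Start: stock = 15
  Event 1 (restock 13): 15 + 13 = 28
  Event 2 (sale 12): sell min(12,28)=12. stock: 28 - 12 = 16. total_sold = 12
  Event 3 (sale 12): sell min(12,16)=12. stock: 16 - 12 = 4. total_sold = 24
  Event 4 (adjust +9): 4 + 9 = 13
  Event 5 (sale 12): sell min(12,13)=12. stock: 13 - 12 = 1. total_sold = 36
  Event 6 (restock 13): 1 + 13 = 14
  Event 7 (sale 1): sell min(1,14)=1. stock: 14 - 1 = 13. total_sold = 37
  Event 8 (restock 21): 13 + 21 = 34
  Event 9 (adjust +1): 34 + 1 = 35
  Event 10 (sale 7): sell min(7,35)=7. stock: 35 - 7 = 28. total_sold = 44
  Event 11 (restock 26): 28 + 26 = 54
  Event 12 (return 1): 54 + 1 = 55
  Event 13 (sale 14): sell min(14,55)=14. stock: 55 - 14 = 41. total_sold = 58
Final: stock = 41, total_sold = 58

Answer: 41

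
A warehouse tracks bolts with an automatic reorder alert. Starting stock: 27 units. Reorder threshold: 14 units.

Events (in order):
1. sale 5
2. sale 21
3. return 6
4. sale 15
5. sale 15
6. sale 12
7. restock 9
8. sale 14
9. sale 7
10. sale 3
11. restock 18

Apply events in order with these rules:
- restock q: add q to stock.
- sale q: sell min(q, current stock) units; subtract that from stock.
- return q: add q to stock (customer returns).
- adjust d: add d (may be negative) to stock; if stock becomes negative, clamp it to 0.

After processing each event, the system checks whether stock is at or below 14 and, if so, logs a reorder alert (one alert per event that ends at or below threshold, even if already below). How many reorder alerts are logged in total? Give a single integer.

Answer: 9

Derivation:
Processing events:
Start: stock = 27
  Event 1 (sale 5): sell min(5,27)=5. stock: 27 - 5 = 22. total_sold = 5
  Event 2 (sale 21): sell min(21,22)=21. stock: 22 - 21 = 1. total_sold = 26
  Event 3 (return 6): 1 + 6 = 7
  Event 4 (sale 15): sell min(15,7)=7. stock: 7 - 7 = 0. total_sold = 33
  Event 5 (sale 15): sell min(15,0)=0. stock: 0 - 0 = 0. total_sold = 33
  Event 6 (sale 12): sell min(12,0)=0. stock: 0 - 0 = 0. total_sold = 33
  Event 7 (restock 9): 0 + 9 = 9
  Event 8 (sale 14): sell min(14,9)=9. stock: 9 - 9 = 0. total_sold = 42
  Event 9 (sale 7): sell min(7,0)=0. stock: 0 - 0 = 0. total_sold = 42
  Event 10 (sale 3): sell min(3,0)=0. stock: 0 - 0 = 0. total_sold = 42
  Event 11 (restock 18): 0 + 18 = 18
Final: stock = 18, total_sold = 42

Checking against threshold 14:
  After event 1: stock=22 > 14
  After event 2: stock=1 <= 14 -> ALERT
  After event 3: stock=7 <= 14 -> ALERT
  After event 4: stock=0 <= 14 -> ALERT
  After event 5: stock=0 <= 14 -> ALERT
  After event 6: stock=0 <= 14 -> ALERT
  After event 7: stock=9 <= 14 -> ALERT
  After event 8: stock=0 <= 14 -> ALERT
  After event 9: stock=0 <= 14 -> ALERT
  After event 10: stock=0 <= 14 -> ALERT
  After event 11: stock=18 > 14
Alert events: [2, 3, 4, 5, 6, 7, 8, 9, 10]. Count = 9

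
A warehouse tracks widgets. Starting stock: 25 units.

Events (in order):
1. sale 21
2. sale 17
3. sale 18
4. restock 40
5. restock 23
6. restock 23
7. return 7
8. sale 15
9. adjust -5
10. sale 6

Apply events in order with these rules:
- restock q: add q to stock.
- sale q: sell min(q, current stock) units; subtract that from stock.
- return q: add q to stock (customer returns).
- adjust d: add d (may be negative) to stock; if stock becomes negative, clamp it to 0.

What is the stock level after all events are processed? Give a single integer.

Answer: 67

Derivation:
Processing events:
Start: stock = 25
  Event 1 (sale 21): sell min(21,25)=21. stock: 25 - 21 = 4. total_sold = 21
  Event 2 (sale 17): sell min(17,4)=4. stock: 4 - 4 = 0. total_sold = 25
  Event 3 (sale 18): sell min(18,0)=0. stock: 0 - 0 = 0. total_sold = 25
  Event 4 (restock 40): 0 + 40 = 40
  Event 5 (restock 23): 40 + 23 = 63
  Event 6 (restock 23): 63 + 23 = 86
  Event 7 (return 7): 86 + 7 = 93
  Event 8 (sale 15): sell min(15,93)=15. stock: 93 - 15 = 78. total_sold = 40
  Event 9 (adjust -5): 78 + -5 = 73
  Event 10 (sale 6): sell min(6,73)=6. stock: 73 - 6 = 67. total_sold = 46
Final: stock = 67, total_sold = 46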